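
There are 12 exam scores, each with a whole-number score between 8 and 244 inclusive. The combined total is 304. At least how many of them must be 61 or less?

Each value above 61 is at least 62, contributing at least 62 − 8 = 54 above the floor 8.
The sum exceeds the floor total 96 by 208, so at most ⌊208/54⌋ = 3 exceed 61, and at least 9 are ≤ 61.
Exactly 9 works: 9 values at 8 and 3 at 62 total 258; raise one of the low values by 46 (still ≤ 61) to hit 304.

9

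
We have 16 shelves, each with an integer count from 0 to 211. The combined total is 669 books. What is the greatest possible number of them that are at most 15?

Suppose k of them are at most 15. Those contribute at most 15 each and the rest at most 211 each.
So the total is at most 15k + 211(16 − k) = 3376 − 196k. This must still be ≥ 669, so k ≤ 13.
k = 13 is achieved by 13 values at 15 and 3 at 211, total 828; lower one of the 211's by 159 (still > 15) to reach 669.

13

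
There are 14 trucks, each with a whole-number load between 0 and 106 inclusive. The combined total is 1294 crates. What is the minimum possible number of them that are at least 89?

4

Suppose at most 14 − j of them reach 89; then j values are ≤ 88 and the rest ≤ 106.
The total is then ≤ 88·j + 106·(14 − j) = 1484 − 18j. For this to be ≥ 1294 we need j ≤ 10, so at least 14 − 10 = 4 must reach 89.
Exactly 4 works: 4 values at 106 and 10 at 88 total 1304; lower one of the high values by 10 (still ≥ 89) to hit 1294.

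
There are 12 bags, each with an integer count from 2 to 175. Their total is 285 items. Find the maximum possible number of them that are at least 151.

1

With k values at 151 or above and the rest at least 2, the sum is at least 24 + 149k.
Since the sum is 285, we need 149k ≤ 261, i.e. k ≤ 1.
k = 1 is achieved by 1 value at 151 and 11 at 2, total 173; add 112 to one value (staying below 151) to reach 285.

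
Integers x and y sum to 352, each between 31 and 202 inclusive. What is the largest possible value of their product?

30976

With x + y fixed, xy peaks when the two are closest together.
Taking x = 176 and y = 176 (both in [31, 202]) gives xy = 30976.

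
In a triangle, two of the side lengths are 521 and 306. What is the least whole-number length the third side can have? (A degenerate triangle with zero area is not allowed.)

The third side must exceed |521 − 306| = 215.
The smallest integer above 215 is 216.

216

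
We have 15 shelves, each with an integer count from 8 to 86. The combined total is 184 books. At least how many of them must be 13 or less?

5

Let j be the number exceeding 13. Then the total is ≥ 14·j + 8·(15 − j) = 120 + 6j.
So 6j ≤ 64 and j ≤ 10; hence at least 15 − 10 = 5 are ≤ 13.
Exactly 5 works: 5 values at 8 and 10 at 14 total 180; raise one of the low values by 4 (still ≤ 13) to hit 184.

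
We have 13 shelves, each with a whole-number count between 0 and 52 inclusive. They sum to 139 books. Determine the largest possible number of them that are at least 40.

3

If k of the values are ≥ 40, the total is ≥ 40k + 0(13 − k).
Setting 40k + 0(13 − k) ≤ 139 gives 40k ≤ 139, so k ≤ 3.
k = 3 is achieved by 3 values at 40 and 10 at 0, total 120; add 19 to one value (staying below 40) to reach 139.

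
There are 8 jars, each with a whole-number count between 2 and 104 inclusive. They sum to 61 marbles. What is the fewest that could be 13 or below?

Let j be the number exceeding 13. Then the total is ≥ 14·j + 2·(8 − j) = 16 + 12j.
So 12j ≤ 45 and j ≤ 3; hence at least 8 − 3 = 5 are ≤ 13.
Exactly 5 works: 5 values at 2 and 3 at 14 total 52; raise one of the low values by 9 (still ≤ 13) to hit 61.

5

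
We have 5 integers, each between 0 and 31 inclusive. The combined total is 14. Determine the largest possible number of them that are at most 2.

4

Each value at 2 or below falls at least 31 − 2 = 29 short of the ceiling 31.
The ceiling total is 5 × 31 = 155, and we need 14, so at most ⌊(155 − 14)/29⌋ = 4 can be that low.
k = 4 is achieved by 4 values at 2 and 1 at 31, total 39; lower one of the 31's by 25 (still > 2) to reach 14.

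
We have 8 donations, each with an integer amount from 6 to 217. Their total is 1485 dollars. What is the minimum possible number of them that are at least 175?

3

Each value short of 175 is at most 174, costing at least 217 − 174 = 43 against the maximum total of 1736.
We can afford to lose at most 1736 − 1485 = 251, so at most ⌊251/43⌋ = 5 fall short, and at least 3 are ≥ 175.
Exactly 3 works: 3 values at 217 and 5 at 174 total 1521; lower one of the high values by 36 (still ≥ 175) to hit 1485.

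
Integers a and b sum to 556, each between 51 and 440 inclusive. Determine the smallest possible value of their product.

51040

Since a + b is fixed, pushing one of them to its bound minimizes the product.
At the endpoint a = 116, b = 556 − 116 = 440, so ab = 116 × 440 = 51040.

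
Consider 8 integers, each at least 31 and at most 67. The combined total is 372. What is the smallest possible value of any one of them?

Minimizing one value means maximizing the remaining 7.
The other 7 can take up 7 × 67 = 469 ≥ 372 − 31, so one integer can sit at its floor of 31.
Achievable: one at 31 and the other 7 totalling 341, which fits since 7 × 31 ≤ 341 ≤ 7 × 67.

31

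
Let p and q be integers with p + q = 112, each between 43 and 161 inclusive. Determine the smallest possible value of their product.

pq = p(112 − p) is concave in p, so over [43, 69] it is minimized at an endpoint.
At the endpoint p = 43, q = 112 − 43 = 69, so pq = 43 × 69 = 2967.

2967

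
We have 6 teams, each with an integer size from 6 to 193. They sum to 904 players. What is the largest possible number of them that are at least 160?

With k values at 160 or above and the rest at least 6, the sum is at least 36 + 154k.
Since the sum is 904, we need 154k ≤ 868, i.e. k ≤ 5.
k = 5 is achieved by 5 values at 160 and 1 at 6, total 806; add 98 to one value (staying below 160) to reach 904.

5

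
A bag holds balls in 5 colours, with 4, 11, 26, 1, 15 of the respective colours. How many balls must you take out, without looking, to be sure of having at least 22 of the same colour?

In the worst case you take as many as possible of each colour without reaching 22: 4 + 11 + 21 + 1 + 15 = 52.
The next one must give 22 of some colour, so 52 + 1 = 53.

53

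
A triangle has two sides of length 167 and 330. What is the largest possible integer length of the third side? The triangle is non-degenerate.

496

The third side must be less than 167 + 330 = 497.
The largest integer below 497 is 496.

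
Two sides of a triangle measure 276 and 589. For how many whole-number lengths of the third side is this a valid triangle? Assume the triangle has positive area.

551

The triangle inequality gives |276 − 589| < c < 276 + 589, i.e. 313 < c < 865.
So c can be any integer from 314 to 864: 551 values.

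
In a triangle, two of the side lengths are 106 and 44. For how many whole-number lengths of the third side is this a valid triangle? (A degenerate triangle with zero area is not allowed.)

The triangle inequality gives |106 − 44| < c < 106 + 44, i.e. 62 < c < 150.
So c can be any integer from 63 to 149: 87 values.

87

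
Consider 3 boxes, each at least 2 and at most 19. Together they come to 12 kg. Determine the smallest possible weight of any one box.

2

To make one box as small as possible, make the other 2 as large as possible.
The other 2 can take up 2 × 19 = 38 ≥ 12 − 2, so one box can sit at its floor of 2.
Achievable: one at 2 and the other 2 totalling 10, which fits since 2 × 2 ≤ 10 ≤ 2 × 19.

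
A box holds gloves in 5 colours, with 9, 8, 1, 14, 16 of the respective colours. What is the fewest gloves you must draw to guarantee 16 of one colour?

48

In the worst case you take as many as possible of each colour without reaching 16: 9 + 8 + 1 + 14 + 15 = 47.
The next one must give 16 of some colour, so 47 + 1 = 48.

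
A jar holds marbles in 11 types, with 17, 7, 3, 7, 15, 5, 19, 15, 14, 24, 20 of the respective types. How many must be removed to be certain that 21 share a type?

In the worst case you take as many as possible of each type without reaching 21: 17 + 7 + 3 + 7 + 15 + 5 + 19 + 15 + 14 + 20 + 20 = 142.
The next one must give 21 of some type, so 142 + 1 = 143.

143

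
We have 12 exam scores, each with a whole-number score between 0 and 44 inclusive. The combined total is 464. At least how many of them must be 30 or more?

8

Each value short of 30 is at most 29, costing at least 44 − 29 = 15 against the maximum total of 528.
We can afford to lose at most 528 − 464 = 64, so at most ⌊64/15⌋ = 4 fall short, and at least 8 are ≥ 30.
Exactly 8 works: 8 values at 44 and 4 at 29 total 468; lower one of the high values by 4 (still ≥ 30) to hit 464.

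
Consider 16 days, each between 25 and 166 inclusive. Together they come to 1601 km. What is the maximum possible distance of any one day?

166

To make one day as large as possible, make the other 15 as small as possible.
The other 15 contribute at least 15 × 25 = 375, leaving at most 1601 − 375 = 1226.
But each day is capped at 166, so the maximum is 166.
Achievable: one at 166 and the other 15 totalling 1435, which fits since 15 × 25 ≤ 1435 ≤ 15 × 166.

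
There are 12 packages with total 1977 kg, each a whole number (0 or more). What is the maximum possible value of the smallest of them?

164

The average is 1977/12 < 165, so some value is ≤ 164.
Equality holds with 3 values of 164 and 9 values of 165.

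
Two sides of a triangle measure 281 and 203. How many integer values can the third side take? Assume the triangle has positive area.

The triangle inequality gives |281 − 203| < c < 281 + 203, i.e. 78 < c < 484.
So c can be any integer from 79 to 483: 405 values.

405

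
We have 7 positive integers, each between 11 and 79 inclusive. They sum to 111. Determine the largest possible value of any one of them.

To make one integer as large as possible, make the other 6 as small as possible.
The other 6 contribute at least 6 × 11 = 66, leaving at most 111 − 66 = 45.
Since 45 ≤ 79, this is achievable: one at 45 and 6 at 11.

45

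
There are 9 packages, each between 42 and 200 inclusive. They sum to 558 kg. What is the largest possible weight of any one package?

To make one package as large as possible, make the other 8 as small as possible.
The other 8 contribute at least 8 × 42 = 336, leaving at most 558 − 336 = 222.
But each package is capped at 200, so the maximum is 200.
Achievable: one at 200 and the other 8 totalling 358, which fits since 8 × 42 ≤ 358 ≤ 8 × 200.

200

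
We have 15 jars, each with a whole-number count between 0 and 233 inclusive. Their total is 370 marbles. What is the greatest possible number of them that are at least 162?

2

With k values at 162 or above and the rest at least 0, the sum is at least 0 + 162k.
Since the sum is 370, we need 162k ≤ 370, i.e. k ≤ 2.
k = 2 is achieved by 2 values at 162 and 13 at 0, total 324; add 46 to one value (staying below 162) to reach 370.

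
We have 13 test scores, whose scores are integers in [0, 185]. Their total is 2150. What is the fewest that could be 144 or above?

Suppose at most 13 − j of them reach 144; then j values are ≤ 143 and the rest ≤ 185.
The total is then ≤ 143·j + 185·(13 − j) = 2405 − 42j. For this to be ≥ 2150 we need j ≤ 6, so at least 13 − 6 = 7 must reach 144.
Exactly 7 works: 7 values at 185 and 6 at 143 total 2153; lower one of the high values by 3 (still ≥ 144) to hit 2150.

7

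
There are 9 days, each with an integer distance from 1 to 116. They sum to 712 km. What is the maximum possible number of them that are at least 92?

7

Suppose k of them are at least 92. Those contribute at least 92 each and the other 9 − k at least 1 each.
So the total is at least 92k + 1(9 − k) = 9 + 91k. This must be ≤ 712, giving k ≤ 7.
k = 7 is achieved by 7 values at 92 and 2 at 1, total 646; add 66 to one value (staying below 92) to reach 712.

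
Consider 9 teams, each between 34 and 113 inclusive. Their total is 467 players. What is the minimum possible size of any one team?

34

To make one team as small as possible, make the other 8 as large as possible.
The other 8 can take up 8 × 113 = 904 ≥ 467 − 34, so one team can sit at its floor of 34.
Achievable: one at 34 and the other 8 totalling 433, which fits since 8 × 34 ≤ 433 ≤ 8 × 113.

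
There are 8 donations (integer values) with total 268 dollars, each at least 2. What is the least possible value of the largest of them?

34

Some value must be at least ⌈268/8⌉ = 34, since 8 × 33 = 264 < 268.
Equality holds with 4 values of 34 and 4 values of 33.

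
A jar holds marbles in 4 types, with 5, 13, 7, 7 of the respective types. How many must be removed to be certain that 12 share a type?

31

In the worst case you take as many as possible of each type without reaching 12: 5 + 11 + 7 + 7 = 30.
The next one must give 12 of some type, so 30 + 1 = 31.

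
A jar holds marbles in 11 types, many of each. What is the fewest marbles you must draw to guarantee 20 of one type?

You could draw 19 of every type without reaching 20 of any — 209 in all.
One more forces 20 of some type, so 209 + 1 = 210.

210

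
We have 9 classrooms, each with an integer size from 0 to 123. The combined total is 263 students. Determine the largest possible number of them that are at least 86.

3

With k values at 86 or above and the rest at least 0, the sum is at least 0 + 86k.
Since the sum is 263, we need 86k ≤ 263, i.e. k ≤ 3.
k = 3 is achieved by 3 values at 86 and 6 at 0, total 258; add 5 to one value (staying below 86) to reach 263.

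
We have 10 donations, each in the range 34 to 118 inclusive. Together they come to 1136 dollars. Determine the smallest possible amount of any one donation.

To make one donation as small as possible, make the other 9 as large as possible.
The other 9 contribute at most 9 × 118 = 1062, leaving at least 1136 − 1062 = 74.
Since 74 ≥ 34, this is achievable: one at 74 and 9 at 118.

74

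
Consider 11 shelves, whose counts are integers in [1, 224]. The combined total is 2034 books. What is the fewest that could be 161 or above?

If only k of them are at least 161, the other 11 − k are at most 160, so the total is at most k·224 + (11 − k)·160.
This must reach 2034, so k·224 + (11 − k)·160 ≥ 2034, giving k ≥ 5.
Exactly 5 works: 5 values at 224 and 6 at 160 total 2080; lower one of the high values by 46 (still ≥ 161) to hit 2034.

5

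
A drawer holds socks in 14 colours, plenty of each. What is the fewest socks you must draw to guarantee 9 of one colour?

In the worst case you draw 8 of each of the 14 colours: 14 × 8 = 112.
One more forces 9 of some colour, so 112 + 1 = 113.

113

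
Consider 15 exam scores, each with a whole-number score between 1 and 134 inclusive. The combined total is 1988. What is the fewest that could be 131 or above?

10

Suppose at most 15 − j of them reach 131; then j values are ≤ 130 and the rest ≤ 134.
The total is then ≤ 130·j + 134·(15 − j) = 2010 − 4j. For this to be ≥ 1988 we need j ≤ 5, so at least 15 − 5 = 10 must reach 131.
Exactly 10 works: 10 values at 134 and 5 at 130 total 1990; lower one of the high values by 2 (still ≥ 131) to hit 1988.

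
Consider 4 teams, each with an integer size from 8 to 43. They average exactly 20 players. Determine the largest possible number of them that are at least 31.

The total is 4 × 20 = 80.
If k of the values are ≥ 31, the total is ≥ 31k + 8(4 − k).
Setting 31k + 8(4 − k) ≤ 80 gives 23k ≤ 48, so k ≤ 2.
k = 2 is achieved by 2 values at 31 and 2 at 8, total 78; add 2 to one value (staying below 31) to reach 80.

2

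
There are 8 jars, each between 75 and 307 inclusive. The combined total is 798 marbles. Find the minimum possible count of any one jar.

75

Minimizing one value means maximizing the remaining 7.
The other 7 can take up 7 × 307 = 2149 ≥ 798 − 75, so one jar can sit at its floor of 75.
Achievable: one at 75 and the other 7 totalling 723, which fits since 7 × 75 ≤ 723 ≤ 7 × 307.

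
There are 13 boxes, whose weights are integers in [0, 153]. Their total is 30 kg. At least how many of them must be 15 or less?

12

If only k of them are at most 15, the other 13 − k are at least 16, so the total is at least (13 − k)·16 + k·0.
This is ≤ 30, so (13 − k)·16 + 0k ≤ 30, which gives k ≥ 12.
Exactly 12 works: 12 values at 0 and 1 at 16 total 16; raise one of the low values by 14 (still ≤ 15) to hit 30.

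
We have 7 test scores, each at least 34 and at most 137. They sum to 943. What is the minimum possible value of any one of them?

121

To make one score as small as possible, make the other 6 as large as possible.
The other 6 contribute at most 6 × 137 = 822, leaving at least 943 − 822 = 121.
Since 121 ≥ 34, this is achievable: one at 121 and 6 at 137.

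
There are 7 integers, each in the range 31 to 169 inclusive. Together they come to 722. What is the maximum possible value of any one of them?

To make one integer as large as possible, make the other 6 as small as possible.
The other 6 contribute at least 6 × 31 = 186, leaving at most 722 − 186 = 536.
But each integer is capped at 169, so the maximum is 169.
Achievable: one at 169 and the other 6 totalling 553, which fits since 6 × 31 ≤ 553 ≤ 6 × 169.

169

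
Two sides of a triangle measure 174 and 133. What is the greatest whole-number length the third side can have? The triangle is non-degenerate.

306

The third side must be less than 174 + 133 = 307.
The largest integer below 307 is 306.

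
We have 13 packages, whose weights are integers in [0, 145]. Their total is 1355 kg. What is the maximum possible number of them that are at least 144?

With k values at 144 or above and the rest at least 0, the sum is at least 0 + 144k.
Since the sum is 1355, we need 144k ≤ 1355, i.e. k ≤ 9.
k = 9 is achieved by 9 values at 144 and 4 at 0, total 1296; add 59 to one value (staying below 144) to reach 1355.

9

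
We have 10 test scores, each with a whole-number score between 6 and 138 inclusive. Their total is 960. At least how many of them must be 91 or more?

2

Each value short of 91 is at most 90, costing at least 138 − 90 = 48 against the maximum total of 1380.
We can afford to lose at most 1380 − 960 = 420, so at most ⌊420/48⌋ = 8 fall short, and at least 2 are ≥ 91.
Exactly 2 works: 2 values at 138 and 8 at 90 total 996; lower one of the high values by 36 (still ≥ 91) to hit 960.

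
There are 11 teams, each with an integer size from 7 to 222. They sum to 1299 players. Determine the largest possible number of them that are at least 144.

With k values at 144 or above and the rest at least 7, the sum is at least 77 + 137k.
Since the sum is 1299, we need 137k ≤ 1222, i.e. k ≤ 8.
k = 8 is achieved by 8 values at 144 and 3 at 7, total 1173; add 126 to one value (staying below 144) to reach 1299.

8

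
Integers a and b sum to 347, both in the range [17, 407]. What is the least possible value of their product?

5610

For a fixed sum, ab is smallest when a and b are as far apart as possible.
The extreme feasible split is a = 17, b = 330, giving ab = 5610.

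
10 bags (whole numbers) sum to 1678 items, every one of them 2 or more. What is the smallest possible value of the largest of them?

If every one of the 10 were at most 167, the total would be at most 10 × 167 = 1670 < 1678.
Taking 2 copies of 167 and 8 copies of 168 gives exactly 1678, so 168 is attained.

168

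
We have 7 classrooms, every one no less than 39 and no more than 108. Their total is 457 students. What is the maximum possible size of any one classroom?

To make one classroom as large as possible, make the other 6 as small as possible.
The other 6 contribute at least 6 × 39 = 234, leaving at most 457 − 234 = 223.
But each classroom is capped at 108, so the maximum is 108.
Achievable: one at 108 and the other 6 totalling 349, which fits since 6 × 39 ≤ 349 ≤ 6 × 108.

108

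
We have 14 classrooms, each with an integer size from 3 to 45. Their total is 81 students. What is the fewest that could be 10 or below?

Each value above 10 is at least 11, contributing at least 11 − 3 = 8 above the floor 3.
The sum exceeds the floor total 42 by 39, so at most ⌊39/8⌋ = 4 exceed 10, and at least 10 are ≤ 10.
Exactly 10 works: 10 values at 3 and 4 at 11 total 74; raise one of the low values by 7 (still ≤ 10) to hit 81.

10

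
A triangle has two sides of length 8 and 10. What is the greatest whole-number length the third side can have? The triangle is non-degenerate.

17

The third side must be less than 8 + 10 = 18.
The largest integer below 18 is 17.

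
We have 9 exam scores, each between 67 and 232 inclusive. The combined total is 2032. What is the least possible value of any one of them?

Minimizing one value means maximizing the remaining 8.
The other 8 contribute at most 8 × 232 = 1856, leaving at least 2032 − 1856 = 176.
Since 176 ≥ 67, this is achievable: one at 176 and 8 at 232.

176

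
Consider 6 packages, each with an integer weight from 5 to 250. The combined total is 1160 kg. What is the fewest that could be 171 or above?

Each value short of 171 is at most 170, costing at least 250 − 170 = 80 against the maximum total of 1500.
We can afford to lose at most 1500 − 1160 = 340, so at most ⌊340/80⌋ = 4 fall short, and at least 2 are ≥ 171.
Exactly 2 works: 2 values at 250 and 4 at 170 total 1180; lower one of the high values by 20 (still ≥ 171) to hit 1160.

2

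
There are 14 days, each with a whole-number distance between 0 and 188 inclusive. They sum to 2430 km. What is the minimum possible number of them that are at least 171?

3

Each value short of 171 is at most 170, costing at least 188 − 170 = 18 against the maximum total of 2632.
We can afford to lose at most 2632 − 2430 = 202, so at most ⌊202/18⌋ = 11 fall short, and at least 3 are ≥ 171.
Exactly 3 works: 3 values at 188 and 11 at 170 total 2434; lower one of the high values by 4 (still ≥ 171) to hit 2430.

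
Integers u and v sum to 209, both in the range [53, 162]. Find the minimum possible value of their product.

Since u + v is fixed, pushing one of them to its bound minimizes the product.
The extreme feasible split is u = 53, v = 156, giving uv = 8268.

8268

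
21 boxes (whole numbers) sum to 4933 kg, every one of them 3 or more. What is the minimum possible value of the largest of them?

Some value must be at least ⌈4933/21⌉ = 235, since 21 × 234 = 4914 < 4933.
Equality holds with 19 values of 235 and 2 values of 234.

235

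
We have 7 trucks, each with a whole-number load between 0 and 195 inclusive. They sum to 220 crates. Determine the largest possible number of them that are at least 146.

1

With k values at 146 or above and the rest at least 0, the sum is at least 0 + 146k.
Since the sum is 220, we need 146k ≤ 220, i.e. k ≤ 1.
k = 1 is achieved by 1 value at 146 and 6 at 0, total 146; add 74 to one value (staying below 146) to reach 220.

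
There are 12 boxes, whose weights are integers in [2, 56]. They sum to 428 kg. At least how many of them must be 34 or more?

2

If only k of them are at least 34, the other 12 − k are at most 33, so the total is at most k·56 + (12 − k)·33.
This must reach 428, so k·56 + (12 − k)·33 ≥ 428, giving k ≥ 2.
Exactly 2 works: 2 values at 56 and 10 at 33 total 442; lower one of the high values by 14 (still ≥ 34) to hit 428.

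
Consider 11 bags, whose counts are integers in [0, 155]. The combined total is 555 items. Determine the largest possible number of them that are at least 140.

Suppose k of them are at least 140. Those contribute at least 140 each and the other 11 − k at least 0 each.
So the total is at least 140k + 0(11 − k) = 0 + 140k. This must be ≤ 555, giving k ≤ 3.
k = 3 is achieved by 3 values at 140 and 8 at 0, total 420; add 135 to one value (staying below 140) to reach 555.

3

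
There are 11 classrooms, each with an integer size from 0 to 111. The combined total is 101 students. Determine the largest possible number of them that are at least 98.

Suppose k of them are at least 98. Those contribute at least 98 each and the other 11 − k at least 0 each.
So the total is at least 98k + 0(11 − k) = 0 + 98k. This must be ≤ 101, giving k ≤ 1.
k = 1 is achieved by 1 value at 98 and 10 at 0, total 98; add 3 to one value (staying below 98) to reach 101.

1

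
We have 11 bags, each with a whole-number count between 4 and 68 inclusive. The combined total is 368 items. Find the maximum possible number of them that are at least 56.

With k values at 56 or above and the rest at least 4, the sum is at least 44 + 52k.
Since the sum is 368, we need 52k ≤ 324, i.e. k ≤ 6.
k = 6 is achieved by 6 values at 56 and 5 at 4, total 356; add 12 to one value (staying below 56) to reach 368.

6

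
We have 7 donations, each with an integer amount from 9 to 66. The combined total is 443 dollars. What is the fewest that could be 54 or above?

6

Suppose at most 7 − j of them reach 54; then j values are ≤ 53 and the rest ≤ 66.
The total is then ≤ 53·j + 66·(7 − j) = 462 − 13j. For this to be ≥ 443 we need j ≤ 1, so at least 7 − 1 = 6 must reach 54.
Exactly 6 works: 6 values at 66 and 1 at 53 total 449; lower one of the high values by 6 (still ≥ 54) to hit 443.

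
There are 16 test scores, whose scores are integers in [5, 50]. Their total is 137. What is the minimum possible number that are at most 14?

11

Each value above 14 is at least 15, contributing at least 15 − 5 = 10 above the floor 5.
The sum exceeds the floor total 80 by 57, so at most ⌊57/10⌋ = 5 exceed 14, and at least 11 are ≤ 14.
Exactly 11 works: 11 values at 5 and 5 at 15 total 130; raise one of the low values by 7 (still ≤ 14) to hit 137.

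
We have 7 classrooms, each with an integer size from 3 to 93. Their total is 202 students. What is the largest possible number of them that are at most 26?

Each value at 26 or below falls at least 93 − 26 = 67 short of the ceiling 93.
The ceiling total is 7 × 93 = 651, and we need 202, so at most ⌊(651 − 202)/67⌋ = 6 can be that low.
k = 6 is achieved by 6 values at 26 and 1 at 93, total 249; lower one of the 93's by 47 (still > 26) to reach 202.

6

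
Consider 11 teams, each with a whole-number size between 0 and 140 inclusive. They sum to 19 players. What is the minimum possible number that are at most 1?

Each value above 1 is at least 2, contributing at least 2 − 0 = 2 above the floor 0.
The sum exceeds the floor total 0 by 19, so at most ⌊19/2⌋ = 9 exceed 1, and at least 2 are ≤ 1.
Exactly 2 works: 2 values at 0 and 9 at 2 total 18; raise one of the low values by 1 (still ≤ 1) to hit 19.

2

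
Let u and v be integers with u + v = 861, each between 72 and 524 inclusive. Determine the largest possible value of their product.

With u + v fixed, uv peaks when the two are closest together.
Taking u = 430 and v = 431 (both in [72, 524]) gives uv = 185330.

185330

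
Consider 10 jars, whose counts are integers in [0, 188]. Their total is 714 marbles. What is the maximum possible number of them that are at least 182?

With k values at 182 or above and the rest at least 0, the sum is at least 0 + 182k.
Since the sum is 714, we need 182k ≤ 714, i.e. k ≤ 3.
k = 3 is achieved by 3 values at 182 and 7 at 0, total 546; add 168 to one value (staying below 182) to reach 714.

3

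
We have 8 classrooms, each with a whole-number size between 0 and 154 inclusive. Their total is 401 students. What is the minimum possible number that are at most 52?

1

Let j be the number exceeding 52. Then the total is ≥ 53·j + 0·(8 − j) = 0 + 53j.
So 53j ≤ 401 and j ≤ 7; hence at least 8 − 7 = 1 are ≤ 52.
Exactly 1 works: 1 value at 0 and 7 at 53 total 371; raise one of the low values by 30 (still ≤ 52) to hit 401.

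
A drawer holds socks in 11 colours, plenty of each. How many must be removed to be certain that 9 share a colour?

In the worst case you draw 8 of each of the 11 colours: 11 × 8 = 88.
One more forces 9 of some colour, so 88 + 1 = 89.

89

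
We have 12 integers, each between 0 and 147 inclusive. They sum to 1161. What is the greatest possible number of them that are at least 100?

11

If k of the values are ≥ 100, the total is ≥ 100k + 0(12 − k).
Setting 100k + 0(12 − k) ≤ 1161 gives 100k ≤ 1161, so k ≤ 11.
k = 11 is achieved by 11 values at 100 and 1 at 0, total 1100; add 61 to one value (staying below 100) to reach 1161.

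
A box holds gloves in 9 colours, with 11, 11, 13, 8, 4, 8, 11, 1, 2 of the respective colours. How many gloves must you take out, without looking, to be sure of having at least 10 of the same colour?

In the worst case you take as many as possible of each colour without reaching 10: 9 + 9 + 9 + 8 + 4 + 8 + 9 + 1 + 2 = 59.
The next one must give 10 of some colour, so 59 + 1 = 60.

60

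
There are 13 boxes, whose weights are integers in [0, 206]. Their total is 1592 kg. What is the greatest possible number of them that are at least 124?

Suppose k of them are at least 124. Those contribute at least 124 each and the other 13 − k at least 0 each.
So the total is at least 124k + 0(13 − k) = 0 + 124k. This must be ≤ 1592, giving k ≤ 12.
k = 12 is achieved by 12 values at 124 and 1 at 0, total 1488; add 104 to one value (staying below 124) to reach 1592.

12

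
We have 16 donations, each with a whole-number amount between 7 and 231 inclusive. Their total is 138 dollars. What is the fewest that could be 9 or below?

8

Each value above 9 is at least 10, contributing at least 10 − 7 = 3 above the floor 7.
The sum exceeds the floor total 112 by 26, so at most ⌊26/3⌋ = 8 exceed 9, and at least 8 are ≤ 9.
Exactly 8 works: 8 values at 7 and 8 at 10 total 136; raise one of the low values by 2 (still ≤ 9) to hit 138.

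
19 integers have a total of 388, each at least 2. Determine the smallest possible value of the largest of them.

If every one of the 19 were at most 20, the total would be at most 19 × 20 = 380 < 388.
Equality holds with 8 values of 21 and 11 values of 20.

21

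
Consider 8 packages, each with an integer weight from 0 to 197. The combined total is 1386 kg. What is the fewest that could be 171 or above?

Each value short of 171 is at most 170, costing at least 197 − 170 = 27 against the maximum total of 1576.
We can afford to lose at most 1576 − 1386 = 190, so at most ⌊190/27⌋ = 7 fall short, and at least 1 are ≥ 171.
Exactly 1 works: 1 value at 197 and 7 at 170 total 1387; lower one of the high values by 1 (still ≥ 171) to hit 1386.

1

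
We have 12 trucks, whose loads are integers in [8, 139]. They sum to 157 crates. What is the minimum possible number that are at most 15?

5

Each value above 15 is at least 16, contributing at least 16 − 8 = 8 above the floor 8.
The sum exceeds the floor total 96 by 61, so at most ⌊61/8⌋ = 7 exceed 15, and at least 5 are ≤ 15.
Exactly 5 works: 5 values at 8 and 7 at 16 total 152; raise one of the low values by 5 (still ≤ 15) to hit 157.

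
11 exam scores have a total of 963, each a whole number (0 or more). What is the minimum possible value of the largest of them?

The average is 963/11 > 87, so not all 11 can be 87 or less; the largest is ≥ 88.
Taking 5 copies of 87 and 6 copies of 88 gives exactly 963, so 88 is attained.

88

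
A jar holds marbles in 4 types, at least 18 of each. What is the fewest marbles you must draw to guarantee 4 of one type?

You could draw 3 of every type without reaching 4 of any — 12 in all.
One more forces 4 of some type, so 12 + 1 = 13.

13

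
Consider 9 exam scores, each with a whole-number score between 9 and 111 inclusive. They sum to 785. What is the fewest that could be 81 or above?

3

Each value short of 81 is at most 80, costing at least 111 − 80 = 31 against the maximum total of 999.
We can afford to lose at most 999 − 785 = 214, so at most ⌊214/31⌋ = 6 fall short, and at least 3 are ≥ 81.
Exactly 3 works: 3 values at 111 and 6 at 80 total 813; lower one of the high values by 28 (still ≥ 81) to hit 785.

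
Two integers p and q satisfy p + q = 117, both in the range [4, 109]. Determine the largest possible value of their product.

For a fixed sum, the product pq is largest when p and q are as close as possible.
Taking p = 58 and q = 59 (both in [4, 109]) gives pq = 3422.

3422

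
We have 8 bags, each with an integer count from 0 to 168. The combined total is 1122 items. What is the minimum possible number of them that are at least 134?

2

Each value short of 134 is at most 133, costing at least 168 − 133 = 35 against the maximum total of 1344.
We can afford to lose at most 1344 − 1122 = 222, so at most ⌊222/35⌋ = 6 fall short, and at least 2 are ≥ 134.
Exactly 2 works: 2 values at 168 and 6 at 133 total 1134; lower one of the high values by 12 (still ≥ 134) to hit 1122.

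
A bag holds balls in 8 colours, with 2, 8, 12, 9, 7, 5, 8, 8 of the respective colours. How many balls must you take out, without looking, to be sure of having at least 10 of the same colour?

57

In the worst case you take as many as possible of each colour without reaching 10: 2 + 8 + 9 + 9 + 7 + 5 + 8 + 8 = 56.
The next one must give 10 of some colour, so 56 + 1 = 57.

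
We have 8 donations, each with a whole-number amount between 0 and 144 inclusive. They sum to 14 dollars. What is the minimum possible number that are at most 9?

7

Let j be the number exceeding 9. Then the total is ≥ 10·j + 0·(8 − j) = 0 + 10j.
So 10j ≤ 14 and j ≤ 1; hence at least 8 − 1 = 7 are ≤ 9.
Exactly 7 works: 7 values at 0 and 1 at 10 total 10; raise one of the low values by 4 (still ≤ 9) to hit 14.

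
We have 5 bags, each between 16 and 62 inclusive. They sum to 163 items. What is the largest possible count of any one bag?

62

Maximizing one value means minimizing the remaining 4.
The other 4 contribute at least 4 × 16 = 64, leaving at most 163 − 64 = 99.
But each bag is capped at 62, so the maximum is 62.
Achievable: one at 62 and the other 4 totalling 101, which fits since 4 × 16 ≤ 101 ≤ 4 × 62.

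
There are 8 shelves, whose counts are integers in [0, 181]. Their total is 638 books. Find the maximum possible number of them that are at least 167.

3

With k values at 167 or above and the rest at least 0, the sum is at least 0 + 167k.
Since the sum is 638, we need 167k ≤ 638, i.e. k ≤ 3.
k = 3 is achieved by 3 values at 167 and 5 at 0, total 501; add 137 to one value (staying below 167) to reach 638.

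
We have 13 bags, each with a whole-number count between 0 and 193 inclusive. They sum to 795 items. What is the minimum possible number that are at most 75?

3

Each value above 75 is at least 76, contributing at least 76 − 0 = 76 above the floor 0.
The sum exceeds the floor total 0 by 795, so at most ⌊795/76⌋ = 10 exceed 75, and at least 3 are ≤ 75.
Exactly 3 works: 3 values at 0 and 10 at 76 total 760; raise one of the low values by 35 (still ≤ 75) to hit 795.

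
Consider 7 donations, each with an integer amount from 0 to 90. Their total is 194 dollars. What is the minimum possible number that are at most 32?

2

Each value above 32 is at least 33, contributing at least 33 − 0 = 33 above the floor 0.
The sum exceeds the floor total 0 by 194, so at most ⌊194/33⌋ = 5 exceed 32, and at least 2 are ≤ 32.
Exactly 2 works: 2 values at 0 and 5 at 33 total 165; raise one of the low values by 29 (still ≤ 32) to hit 194.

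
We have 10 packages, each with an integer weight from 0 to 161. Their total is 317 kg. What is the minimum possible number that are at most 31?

1

If only k of them are at most 31, the other 10 − k are at least 32, so the total is at least (10 − k)·32 + k·0.
This is ≤ 317, so (10 − k)·32 + 0k ≤ 317, which gives k ≥ 1.
Exactly 1 works: 1 value at 0 and 9 at 32 total 288; raise one of the low values by 29 (still ≤ 31) to hit 317.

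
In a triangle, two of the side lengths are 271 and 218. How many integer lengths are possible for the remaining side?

The triangle inequality gives |271 − 218| < c < 271 + 218, i.e. 53 < c < 489.
So c can be any integer from 54 to 488: 435 values.

435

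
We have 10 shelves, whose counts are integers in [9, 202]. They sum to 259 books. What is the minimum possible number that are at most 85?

Each value above 85 is at least 86, contributing at least 86 − 9 = 77 above the floor 9.
The sum exceeds the floor total 90 by 169, so at most ⌊169/77⌋ = 2 exceed 85, and at least 8 are ≤ 85.
Exactly 8 works: 8 values at 9 and 2 at 86 total 244; raise one of the low values by 15 (still ≤ 85) to hit 259.

8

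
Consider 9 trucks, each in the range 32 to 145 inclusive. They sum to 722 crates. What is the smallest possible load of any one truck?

Minimizing one value means maximizing the remaining 8.
The other 8 can take up 8 × 145 = 1160 ≥ 722 − 32, so one truck can sit at its floor of 32.
Achievable: one at 32 and the other 8 totalling 690, which fits since 8 × 32 ≤ 690 ≤ 8 × 145.

32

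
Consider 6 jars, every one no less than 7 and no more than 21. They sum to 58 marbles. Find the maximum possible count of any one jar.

21

Maximizing one value means minimizing the remaining 5.
The other 5 contribute at least 5 × 7 = 35, leaving at most 58 − 35 = 23.
But each jar is capped at 21, so the maximum is 21.
Achievable: one at 21 and the other 5 totalling 37, which fits since 5 × 7 ≤ 37 ≤ 5 × 21.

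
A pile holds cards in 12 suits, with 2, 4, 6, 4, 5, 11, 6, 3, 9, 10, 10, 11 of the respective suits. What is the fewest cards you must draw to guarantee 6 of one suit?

In the worst case you take as many as possible of each suit without reaching 6: 2 + 4 + 5 + 4 + 5 + 5 + 5 + 3 + 5 + 5 + 5 + 5 = 53.
The next one must give 6 of some suit, so 53 + 1 = 54.

54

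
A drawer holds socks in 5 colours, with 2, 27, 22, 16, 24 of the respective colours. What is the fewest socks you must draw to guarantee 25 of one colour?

In the worst case you take as many as possible of each colour without reaching 25: 2 + 24 + 22 + 16 + 24 = 88.
The next one must give 25 of some colour, so 88 + 1 = 89.

89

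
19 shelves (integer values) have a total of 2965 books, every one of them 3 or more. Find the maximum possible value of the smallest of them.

156

If every one of the 19 were at least 157, the total would be at least 19 × 157 = 2983 > 2965.
Taking 18 copies of 156 and 1 copy of 157 gives exactly 2965, so 156 is attained.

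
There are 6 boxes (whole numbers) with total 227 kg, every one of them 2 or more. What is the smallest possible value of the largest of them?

38

The average is 227/6 > 37, so not all 6 can be 37 or less; the largest is ≥ 38.
Taking 1 copy of 37 and 5 copies of 38 gives exactly 227, so 38 is attained.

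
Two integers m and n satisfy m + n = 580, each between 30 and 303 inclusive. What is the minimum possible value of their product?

83931

Since m + n is fixed, pushing one of them to its bound minimizes the product.
At the endpoint m = 277, n = 580 − 277 = 303, so mn = 277 × 303 = 83931.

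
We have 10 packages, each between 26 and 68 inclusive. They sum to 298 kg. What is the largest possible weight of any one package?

64

Maximizing one value means minimizing the remaining 9.
The other 9 contribute at least 9 × 26 = 234, leaving at most 298 − 234 = 64.
Since 64 ≤ 68, this is achievable: one at 64 and 9 at 26.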